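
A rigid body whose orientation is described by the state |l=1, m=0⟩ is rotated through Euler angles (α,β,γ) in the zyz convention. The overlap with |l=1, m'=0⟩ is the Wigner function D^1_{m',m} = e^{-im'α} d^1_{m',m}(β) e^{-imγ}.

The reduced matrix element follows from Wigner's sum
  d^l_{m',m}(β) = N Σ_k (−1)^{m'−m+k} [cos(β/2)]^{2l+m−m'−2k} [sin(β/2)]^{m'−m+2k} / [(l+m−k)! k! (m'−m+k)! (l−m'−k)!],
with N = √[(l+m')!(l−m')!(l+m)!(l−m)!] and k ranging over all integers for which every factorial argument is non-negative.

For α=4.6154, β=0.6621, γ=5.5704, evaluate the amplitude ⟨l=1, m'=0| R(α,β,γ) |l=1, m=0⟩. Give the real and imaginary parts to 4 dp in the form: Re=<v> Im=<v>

Split into d^1_{0,0}(β=0.6621) × two z-phases.
With c≡cos(β/2)=0.945702 and s≡sin(β/2)=0.325036, N=[1·1·1·1]^{1/2}=1.000000
k: max(0,(0)−(0))=0 … min(1+(0),1−(0))=1
  k=0: (−1)^0·1.0000/(1)·0.9457^2·0.3250^0 = +0.894351
  k=1: (−1)^1·1.0000/(1)·0.9457^0·0.3250^2 = -0.105649
d^1_{0,0}(0.6621) = +0.894351 -0.105649 = +0.788703
Phases: e^{-i·(0)·4.6154}=+1.000000+0.000000i, e^{-i·(0)·5.5704}=+1.000000+0.000000i ⇒ D=+0.788703+0.000000i

Re=0.7887 Im=0.0000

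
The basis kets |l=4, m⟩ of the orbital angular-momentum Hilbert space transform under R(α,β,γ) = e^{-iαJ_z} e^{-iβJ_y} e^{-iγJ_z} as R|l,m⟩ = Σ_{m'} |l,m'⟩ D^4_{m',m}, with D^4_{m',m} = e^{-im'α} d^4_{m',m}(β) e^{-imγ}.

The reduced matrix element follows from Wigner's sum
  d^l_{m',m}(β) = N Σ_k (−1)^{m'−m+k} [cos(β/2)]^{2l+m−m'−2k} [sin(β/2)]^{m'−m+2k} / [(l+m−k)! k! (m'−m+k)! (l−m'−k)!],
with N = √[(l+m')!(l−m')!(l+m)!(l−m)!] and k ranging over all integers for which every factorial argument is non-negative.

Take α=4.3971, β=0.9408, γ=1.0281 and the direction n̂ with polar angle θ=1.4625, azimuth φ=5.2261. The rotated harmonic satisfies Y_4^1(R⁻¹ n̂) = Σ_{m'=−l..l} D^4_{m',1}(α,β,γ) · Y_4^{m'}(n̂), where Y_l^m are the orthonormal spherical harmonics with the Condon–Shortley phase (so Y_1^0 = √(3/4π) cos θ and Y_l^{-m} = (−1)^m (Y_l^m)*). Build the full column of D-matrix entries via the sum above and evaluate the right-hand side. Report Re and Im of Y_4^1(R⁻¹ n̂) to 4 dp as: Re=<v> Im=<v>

Need the full column D^4_{m',1} for m'=−4..4 at α=4.3971, β=0.9408, γ=1.0281.
cos(β/2)=0.891387, sin(β/2)=0.453243
d^4_{-4,1}: single k=5 term ⇒ +0.101379;  D = -0.066730-0.076320i
d^4_{-3,1}: k∈[4..5] ⇒ +0.352459 -0.054675 = +0.297784;  D = +0.273908-0.116831i
d^4_{-2,1}: k∈[3..5] ⇒ +0.741036 -0.287382 +0.014860 = +0.468514;  D = +0.041121+0.466706i
d^4_{-1,1}: k∈[2..5] ⇒ +1.030528 -0.799301 +0.103326 -0.001781 = +0.332772;  D = -0.324205-0.075024i
d^4_{0,1}: k∈[1..4] ⇒ +0.906380 -1.406018 +0.363513 -0.015664 = -0.151789;  D = -0.078391+0.129980i
d^4_{1,1}: k∈[0..3] ⇒ +0.398594 -1.545792 +0.799301 -0.068884 = -0.416781;  D = -0.272560-0.315306i
d^4_{2,1}: k∈[0..2] ⇒ -0.859867 +1.111555 -0.191588 = +0.060099;  D = -0.055413+0.023266i
d^4_{3,1}: k∈[0..1] ⇒ +0.817956 -0.352459 = +0.465498;  D = -0.038236-0.463925i
d^4_{4,1}: single k=0 term ⇒ -0.392120;  D = -0.381519-0.090561i
Y_4^{m'}(θ=1.4625,φ=5.2261) and Σ D·Y over m':
  (-0.0667-0.0763i)·(-0.2012-0.3826i)  (+0.2739-0.1168i)·(-0.1329-0.0039i)  (+0.0411+0.4667i)·(+0.1570-0.2599i)  (-0.3242-0.0750i)·(-0.0729-0.1292i)  (-0.0784+0.1300i)·(+0.2808+0.0000i)  (-0.2726-0.3153i)·(+0.0729-0.1292i)  (-0.0554+0.0233i)·(+0.1570+0.2599i)  (-0.0382-0.4639i)·(+0.1329-0.0039i)  (-0.3815-0.0906i)·(-0.2012+0.3826i)
Y_4^1(R⁻¹ n̂) = +0.096164+0.013989i

Re=0.0962 Im=0.0140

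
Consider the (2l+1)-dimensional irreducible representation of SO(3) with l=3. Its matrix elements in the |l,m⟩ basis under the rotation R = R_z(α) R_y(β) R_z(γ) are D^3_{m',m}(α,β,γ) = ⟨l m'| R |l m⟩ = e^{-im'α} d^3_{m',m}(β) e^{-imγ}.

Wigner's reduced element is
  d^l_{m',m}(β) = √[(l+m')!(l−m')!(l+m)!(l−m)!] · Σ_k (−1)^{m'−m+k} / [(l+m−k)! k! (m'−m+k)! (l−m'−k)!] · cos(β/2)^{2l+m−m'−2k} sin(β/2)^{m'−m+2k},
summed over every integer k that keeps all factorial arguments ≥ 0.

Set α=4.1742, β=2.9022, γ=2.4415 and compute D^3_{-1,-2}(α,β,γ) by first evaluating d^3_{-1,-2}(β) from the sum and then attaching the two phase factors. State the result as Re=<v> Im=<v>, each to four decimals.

D^3_{-1,-2}(4.1742,2.9022,2.4415) = e^{-i·-1·4.1742}·d^3_{-1,-2}(2.9022)·e^{-i·-2·2.4415}. Compute d first:
c=cos(2.9022/2)=0.119411, s=sin(2.9022/2)=0.992845; N=√[2·24·1·120]=75.894664
Admissible k: 0..1 (factorial args all ≥0)
  k=0: (−1)^1·75.8947/(24)·0.1194^5·0.9928^1 = -0.000076
  k=1: (−1)^2·75.8947/(12)·0.1194^3·0.9928^3 = +0.010539
d^3_{-1,-2}(2.9022) = -0.000076 +0.010539 = +0.010463
Attach z-rotation phases: D = e^{-i(-1)(4.1742)}·(+0.010463)·e^{-i(-2)(2.4415)} = -0.009764+0.003760i

Re=-0.0098 Im=0.0038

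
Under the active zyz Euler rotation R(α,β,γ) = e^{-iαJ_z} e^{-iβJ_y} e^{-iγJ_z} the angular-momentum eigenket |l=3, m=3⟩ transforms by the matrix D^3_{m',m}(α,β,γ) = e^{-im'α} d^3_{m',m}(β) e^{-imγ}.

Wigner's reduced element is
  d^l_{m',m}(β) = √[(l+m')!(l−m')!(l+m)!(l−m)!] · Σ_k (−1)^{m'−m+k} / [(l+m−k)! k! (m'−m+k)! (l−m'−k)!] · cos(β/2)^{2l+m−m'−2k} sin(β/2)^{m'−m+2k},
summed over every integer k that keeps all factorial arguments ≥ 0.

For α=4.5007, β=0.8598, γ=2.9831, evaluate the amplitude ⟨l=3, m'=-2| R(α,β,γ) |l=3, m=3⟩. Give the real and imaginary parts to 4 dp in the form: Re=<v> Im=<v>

Re=0.0280 Im=0.0015

First d^3_{-2,3}(β=0.8598), then the phase factors e^{-i(-2)α} and e^{-i(3)γ}:
With c≡cos(β/2)=0.909007 and s≡sin(β/2)=0.416780, N=[1·120·720·1]^{1/2}=293.938769
Admissible k: 5..5 (factorial args all ≥0)
  k=5: (−1)^0·293.9388/(120)·0.9090^1·0.4168^5 = +0.028001
d^3_{-2,3}(0.8598) = +0.028001
Attach z-rotation phases: D = e^{-i(-2)(4.5007)}·(+0.028001)·e^{-i(3)(2.9831)} = +0.027963+0.001458i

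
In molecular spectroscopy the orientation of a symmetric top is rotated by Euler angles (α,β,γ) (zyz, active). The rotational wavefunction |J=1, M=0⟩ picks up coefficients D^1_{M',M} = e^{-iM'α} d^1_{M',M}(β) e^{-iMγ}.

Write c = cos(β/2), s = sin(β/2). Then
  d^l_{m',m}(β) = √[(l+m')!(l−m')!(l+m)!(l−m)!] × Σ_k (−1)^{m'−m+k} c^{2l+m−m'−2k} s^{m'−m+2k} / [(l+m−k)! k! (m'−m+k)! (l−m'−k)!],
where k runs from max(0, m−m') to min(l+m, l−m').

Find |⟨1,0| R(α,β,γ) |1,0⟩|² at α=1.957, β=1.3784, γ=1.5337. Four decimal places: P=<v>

P=0.0366

D^1_{0,0}(1.957,1.3784,1.5337) = e^{-i·0·1.957}·d^1_{0,0}(1.3784)·e^{-i·0·1.5337}. Compute d first:
c=cos(1.3784/2)=0.771755, s=sin(1.3784/2)=0.635920; N=√[1·1·1·1]=1.000000
k: max(0,(0)−(0))=0 … min(1+(0),1−(0))=1
  k=0: (−1)^0·1.0000/(1)·0.7718^2·0.6359^0 = +0.595606
  k=1: (−1)^1·1.0000/(1)·0.7718^0·0.6359^2 = -0.404394
d^1_{0,0}(1.3784) = +0.595606 -0.404394 = +0.191212
|D^1_{0,0}|² = |d^1_{0,0}(β)|² = (+0.191212)² = 0.036562 (the z-rotation phases have unit modulus)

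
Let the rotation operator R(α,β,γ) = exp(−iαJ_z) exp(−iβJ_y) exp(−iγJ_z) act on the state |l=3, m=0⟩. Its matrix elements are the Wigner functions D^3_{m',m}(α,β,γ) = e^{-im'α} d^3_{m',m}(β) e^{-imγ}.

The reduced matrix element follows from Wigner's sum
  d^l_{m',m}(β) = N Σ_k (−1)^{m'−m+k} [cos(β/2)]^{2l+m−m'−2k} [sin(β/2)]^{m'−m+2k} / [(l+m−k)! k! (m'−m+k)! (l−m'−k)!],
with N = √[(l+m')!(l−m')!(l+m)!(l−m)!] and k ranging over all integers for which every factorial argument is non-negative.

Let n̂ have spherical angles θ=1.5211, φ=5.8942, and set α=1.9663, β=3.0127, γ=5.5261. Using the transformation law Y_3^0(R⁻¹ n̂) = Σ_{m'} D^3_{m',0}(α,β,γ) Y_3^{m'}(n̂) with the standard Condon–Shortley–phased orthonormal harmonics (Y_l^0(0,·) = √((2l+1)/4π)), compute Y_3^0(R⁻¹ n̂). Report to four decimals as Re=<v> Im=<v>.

Re=0.1516 Im=0.0000

Need the full column D^3_{m',0} for m'=−3..3 at α=1.9663, β=3.0127, γ=5.5261.
cos(β/2)=0.064402, sin(β/2)=0.997924
d^3_{-3,0}: single k=3 term ⇒ +0.001187;  D = +0.001101-0.000445i
d^3_{-2,0}: k∈[2..3] ⇒ +0.000094 -0.022529 = -0.022435;  D = +0.015775+0.015953i
d^3_{-1,0}: k∈[1..3] ⇒ +0.000004 -0.002759 +0.220788 = +0.218033;  D = -0.084002+0.201202i
d^3_{0,0}: k∈[0..3] ⇒ +0.000000 -0.000154 +0.037019 -0.987609 = -0.950744;  D = -0.950744+0.000000i
d^3_{1,0}: k∈[0..2] ⇒ -0.000004 +0.002759 -0.220788 = -0.218033;  D = +0.084002+0.201202i
d^3_{2,0}: k∈[0..1] ⇒ +0.000094 -0.022529 = -0.022435;  D = +0.015775-0.015953i
d^3_{3,0}: single k=0 term ⇒ -0.001187;  D = -0.001101-0.000445i
Y_3^{m'}(θ=1.5211,φ=5.8942) and Σ D·Y over m':
  (+0.0011-0.0004i)·(+0.1633+0.3822i)  (+0.0158+0.0160i)·(+0.0361+0.0355i)  (-0.0840+0.2012i)·(-0.2950-0.1209i)  (-0.9507+0.0000i)·(-0.0554+0.0000i)  (+0.0840+0.2012i)·(+0.2950-0.1209i)  (+0.0158-0.0160i)·(+0.0361-0.0355i)  (-0.0011-0.0004i)·(-0.1633+0.3822i)
Y_3^0(R⁻¹ n̂) = +0.151571-0.000000i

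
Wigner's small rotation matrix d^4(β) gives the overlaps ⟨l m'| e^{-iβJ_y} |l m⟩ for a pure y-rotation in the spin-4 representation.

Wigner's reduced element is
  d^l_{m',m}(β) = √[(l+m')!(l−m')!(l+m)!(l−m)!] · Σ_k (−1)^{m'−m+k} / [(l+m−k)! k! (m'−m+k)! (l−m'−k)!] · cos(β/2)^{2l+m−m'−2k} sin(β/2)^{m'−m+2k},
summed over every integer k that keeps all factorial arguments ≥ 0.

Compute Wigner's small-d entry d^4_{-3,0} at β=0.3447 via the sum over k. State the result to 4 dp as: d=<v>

d^4_{-3,0}(β=0.3447) via Wigner's sum:
Half-angle: c=0.985184, s=0.171498. N=√(1·5040·24·24)=1703.830978
Admissible k: 3..4 (factorial args all ≥0)
  k=3: (−1)^0·1703.8310/(144)·0.9852^5·0.1715^3 = +0.055390
  k=4: (−1)^1·1703.8310/(144)·0.9852^3·0.1715^5 = -0.001678
d^4_{-3,0}(0.3447) = +0.055390 -0.001678 = +0.053711

d=0.0537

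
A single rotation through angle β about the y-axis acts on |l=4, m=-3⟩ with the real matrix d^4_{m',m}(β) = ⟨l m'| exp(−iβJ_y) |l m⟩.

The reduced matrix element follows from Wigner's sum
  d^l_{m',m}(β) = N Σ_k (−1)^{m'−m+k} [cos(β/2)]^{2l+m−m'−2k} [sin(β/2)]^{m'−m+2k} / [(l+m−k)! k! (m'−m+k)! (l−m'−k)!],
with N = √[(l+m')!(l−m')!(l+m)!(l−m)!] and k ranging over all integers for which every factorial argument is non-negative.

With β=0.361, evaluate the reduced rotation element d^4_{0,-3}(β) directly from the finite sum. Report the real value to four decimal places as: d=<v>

d=-0.0610

d^4_{0,-3}(β=0.361) via Wigner's sum:
With c≡cos(β/2)=0.983754 and s≡sin(β/2)=0.179521, N=[24·24·1·5040]^{1/2}=1703.830978
Admissible k: 0..1 (factorial args all ≥0)
  k=0: (−1)^3·1703.8310/(144)·0.9838^5·0.1795^3 = -0.063073
  k=1: (−1)^4·1703.8310/(144)·0.9838^3·0.1795^5 = +0.002100
d^4_{0,-3}(0.361) = -0.063073 +0.002100 = -0.060973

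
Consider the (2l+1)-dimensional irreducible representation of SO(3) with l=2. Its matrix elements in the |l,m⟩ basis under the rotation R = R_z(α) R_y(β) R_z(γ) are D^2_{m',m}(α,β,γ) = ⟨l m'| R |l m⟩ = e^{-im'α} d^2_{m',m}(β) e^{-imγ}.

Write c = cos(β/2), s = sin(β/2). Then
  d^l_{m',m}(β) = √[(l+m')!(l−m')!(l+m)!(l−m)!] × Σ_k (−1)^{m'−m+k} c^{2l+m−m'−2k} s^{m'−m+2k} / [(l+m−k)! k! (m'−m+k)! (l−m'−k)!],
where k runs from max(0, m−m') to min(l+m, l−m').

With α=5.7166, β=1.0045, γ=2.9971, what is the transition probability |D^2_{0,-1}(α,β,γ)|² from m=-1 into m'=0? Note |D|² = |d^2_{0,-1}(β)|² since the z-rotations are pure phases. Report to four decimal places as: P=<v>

P=0.3075

First d^2_{0,-1}(β=1.0045), then the phase factors e^{-i(0)α} and e^{-i(-1)γ}:
c=cos(1.0045/2)=0.876502, s=sin(1.0045/2)=0.481399; N=√[2·2·1·6]=4.898979
The bounds max(0,m−m')=0 and min(l+m,l−m')=1 give 2 terms
  k=0: (−1)^1·4.8990/(2)·0.8765^3·0.4814^1 = -0.794034
  k=1: (−1)^2·4.8990/(2)·0.8765^1·0.4814^3 = +0.239521
d^2_{0,-1}(1.0045) = -0.794034 +0.239521 = -0.554513
|D^2_{0,-1}|² = |d^2_{0,-1}(β)|² = (-0.554513)² = 0.307484 (the z-rotation phases have unit modulus)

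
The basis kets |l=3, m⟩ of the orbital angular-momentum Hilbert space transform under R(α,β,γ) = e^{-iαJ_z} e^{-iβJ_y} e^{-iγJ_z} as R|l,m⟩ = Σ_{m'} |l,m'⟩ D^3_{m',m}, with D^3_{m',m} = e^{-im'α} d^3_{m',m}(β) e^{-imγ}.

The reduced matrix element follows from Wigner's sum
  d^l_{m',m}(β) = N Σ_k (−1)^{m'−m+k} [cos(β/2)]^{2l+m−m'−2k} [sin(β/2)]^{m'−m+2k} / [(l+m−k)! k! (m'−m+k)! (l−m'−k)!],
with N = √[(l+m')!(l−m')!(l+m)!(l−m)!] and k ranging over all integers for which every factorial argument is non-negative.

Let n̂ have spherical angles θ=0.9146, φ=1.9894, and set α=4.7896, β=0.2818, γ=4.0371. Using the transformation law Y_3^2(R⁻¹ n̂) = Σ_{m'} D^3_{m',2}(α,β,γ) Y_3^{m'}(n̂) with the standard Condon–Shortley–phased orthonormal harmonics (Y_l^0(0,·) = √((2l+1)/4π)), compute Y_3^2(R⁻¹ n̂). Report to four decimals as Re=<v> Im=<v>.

Re=0.1171 Im=-0.3100

Need the full column D^3_{m',2} for m'=−3..3 at α=4.7896, β=0.2818, γ=4.0371.
cos(β/2)=0.990090, sin(β/2)=0.140434
d^3_{-3,2}: single k=5 term ⇒ +0.000132;  D = +0.000132+0.000002i
d^3_{-2,2}: k∈[4..5] ⇒ +0.001906 -0.000008 = +0.001899;  D = +0.000125+0.001895i
d^3_{-1,2}: k∈[3..4] ⇒ +0.017001 -0.000171 = +0.016830;  D = -0.016658+0.002399i
d^3_{0,2}: k∈[2..3] ⇒ +0.103802 -0.002088 = +0.101714;  D = -0.022219-0.099257i
d^3_{1,2}: k∈[1..2] ⇒ +0.422519 -0.017001 = +0.405518;  D = +0.387713-0.118843i
d^3_{2,2}: k∈[0..1] ⇒ +0.941994 -0.094758 = +0.847236;  D = +0.310036+0.788471i
d^3_{3,2}: single k=0 term ⇒ -0.327282;  D = +0.294436-0.142902i
Y_3^{m'}(θ=0.9146,φ=1.9894) and Σ D·Y over m':
  (+0.0001+0.0000i)·(+0.1973+0.0643i)  (+0.0001+0.0019i)·(-0.2621+0.2907i)  (-0.0167+0.0024i)·(-0.0896-0.2015i)  (-0.0222-0.0993i)·(-0.2593+0.0000i)  (+0.3877-0.1188i)·(+0.0896-0.2015i)  (+0.3100+0.7885i)·(-0.2621-0.2907i)  (+0.2944-0.1429i)·(-0.1973+0.0643i)
Y_3^2(R⁻¹ n̂) = +0.117069-0.309992i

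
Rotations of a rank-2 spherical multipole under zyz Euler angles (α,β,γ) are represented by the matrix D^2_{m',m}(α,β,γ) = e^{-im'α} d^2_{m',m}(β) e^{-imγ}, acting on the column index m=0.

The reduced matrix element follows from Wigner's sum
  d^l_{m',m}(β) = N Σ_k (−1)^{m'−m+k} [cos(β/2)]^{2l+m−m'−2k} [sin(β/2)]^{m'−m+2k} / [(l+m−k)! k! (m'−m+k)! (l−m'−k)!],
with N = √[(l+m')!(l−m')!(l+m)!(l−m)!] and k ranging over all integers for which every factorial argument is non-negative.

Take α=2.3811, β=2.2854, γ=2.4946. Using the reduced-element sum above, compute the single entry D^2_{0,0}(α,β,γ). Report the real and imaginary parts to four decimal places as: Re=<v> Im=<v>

Re=0.1442 Im=0.0000

D^2_{0,0}(2.3811,2.2854,2.4946) = e^{-i·0·2.3811}·d^2_{0,0}(2.2854)·e^{-i·0·2.4946}. Compute d first:
c=cos(2.2854/2)=0.415140, s=sin(2.2854/2)=0.909758; N=√[2·2·2·2]=4.000000
Admissible k: 0..2 (factorial args all ≥0)
  k=0: (−1)^0·4.0000/(4)·0.4151^4·0.9098^0 = +0.029701
  k=1: (−1)^1·4.0000/(1)·0.4151^2·0.9098^2 = -0.570558
  k=2: (−1)^2·4.0000/(4)·0.4151^0·0.9098^4 = +0.685020
d^2_{0,0}(2.2854) = +0.029701 -0.570558 +0.685020 = +0.144163
Phases: e^{-i·(0)·2.3811}=+1.000000+0.000000i, e^{-i·(0)·2.4946}=+1.000000+0.000000i ⇒ D=+0.144163+0.000000i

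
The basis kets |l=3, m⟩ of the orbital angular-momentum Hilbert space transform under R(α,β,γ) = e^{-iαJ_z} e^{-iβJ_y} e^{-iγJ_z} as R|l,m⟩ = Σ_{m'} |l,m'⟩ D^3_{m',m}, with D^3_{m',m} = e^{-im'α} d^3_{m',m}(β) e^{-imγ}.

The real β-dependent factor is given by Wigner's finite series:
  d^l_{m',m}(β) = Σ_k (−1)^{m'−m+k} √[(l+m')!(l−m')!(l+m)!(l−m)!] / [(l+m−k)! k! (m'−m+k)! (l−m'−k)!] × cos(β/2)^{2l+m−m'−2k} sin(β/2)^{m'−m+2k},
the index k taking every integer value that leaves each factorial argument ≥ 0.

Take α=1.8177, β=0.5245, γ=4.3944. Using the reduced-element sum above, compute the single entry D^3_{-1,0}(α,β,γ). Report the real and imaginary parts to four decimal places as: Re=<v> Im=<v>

First d^3_{-1,0}(β=0.5245), then the phase factors e^{-i(-1)α} and e^{-i(0)γ}:
Half-angle: c=0.965809, s=0.259254. N=√(2·24·6·6)=41.569219
k: max(0,(0)−(-1))=1 … min(3+(0),3−(-1))=3
  k=1: (−1)^0·41.5692/(12)·0.9658^5·0.2593^1 = +0.754698
  k=2: (−1)^1·41.5692/(4)·0.9658^3·0.2593^3 = -0.163141
  k=3: (−1)^2·41.5692/(12)·0.9658^1·0.2593^5 = +0.003918
d^3_{-1,0}(0.5245) = +0.754698 -0.163141 +0.003918 = +0.595475
D = (-0.244403+0.969674i)·(+0.595475)·(+1.000000+0.000000i) = -0.145536+0.577416i

Re=-0.1455 Im=0.5774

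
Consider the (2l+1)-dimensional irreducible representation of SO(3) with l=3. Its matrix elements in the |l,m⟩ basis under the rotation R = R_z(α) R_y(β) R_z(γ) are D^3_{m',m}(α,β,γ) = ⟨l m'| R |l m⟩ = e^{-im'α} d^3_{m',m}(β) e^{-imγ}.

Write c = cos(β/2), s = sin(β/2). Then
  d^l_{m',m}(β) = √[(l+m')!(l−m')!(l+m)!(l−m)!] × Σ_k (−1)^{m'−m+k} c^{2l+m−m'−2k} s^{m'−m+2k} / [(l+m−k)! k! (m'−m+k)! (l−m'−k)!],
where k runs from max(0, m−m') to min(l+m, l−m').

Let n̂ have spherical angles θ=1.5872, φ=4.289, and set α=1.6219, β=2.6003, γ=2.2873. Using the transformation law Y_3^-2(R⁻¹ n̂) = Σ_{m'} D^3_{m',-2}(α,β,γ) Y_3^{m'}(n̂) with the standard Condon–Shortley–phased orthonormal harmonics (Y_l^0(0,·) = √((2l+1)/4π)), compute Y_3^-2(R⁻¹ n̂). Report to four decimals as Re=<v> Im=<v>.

Re=0.3407 Im=0.1294

Need the full column D^3_{m',-2} for m'=−3..3 at α=1.6219, β=2.6003, γ=2.2873.
cos(β/2)=0.267354, sin(β/2)=0.963598
d^3_{-3,-2}: single k=1 term ⇒ +0.003224;  D = -0.003224-0.000050i
d^3_{-2,-2}: k∈[0..1] ⇒ +0.000365 -0.023720 = -0.023355;  D = -0.000831-0.023340i
d^3_{-1,-2}: k∈[0..1] ⇒ -0.004162 +0.108138 = +0.103976;  D = +0.103586-0.009002i
d^3_{0,-2}: k∈[0..1] ⇒ +0.025984 -0.337535 = -0.311551;  D = +0.042793+0.308599i
d^3_{1,-2}: k∈[0..1] ⇒ -0.108138 +0.702372 = +0.594234;  D = -0.583664+0.111580i
d^3_{2,-2}: k∈[0..1] ⇒ +0.308126 -0.800527 = -0.492401;  D = -0.117043-0.478288i
d^3_{3,-2}: single k=0 term ⇒ -0.544055;  D = -0.521166+0.156147i
Y_3^{m'}(θ=1.5872,φ=4.289) and Σ D·Y over m':
  (-0.0032-0.0001i)·(+0.3984-0.1235i)  (-0.0008-0.0233i)·(+0.0111+0.0126i)  (+0.1036-0.0090i)·(+0.1326-0.2942i)  (+0.0428+0.3086i)·(+0.0184+0.0000i)  (-0.5837+0.1116i)·(-0.1326-0.2942i)  (-0.1170-0.4783i)·(+0.0111-0.0126i)  (-0.5212+0.1561i)·(-0.3984-0.1235i)
Y_3^-2(R⁻¹ n̂) = +0.340662+0.129351i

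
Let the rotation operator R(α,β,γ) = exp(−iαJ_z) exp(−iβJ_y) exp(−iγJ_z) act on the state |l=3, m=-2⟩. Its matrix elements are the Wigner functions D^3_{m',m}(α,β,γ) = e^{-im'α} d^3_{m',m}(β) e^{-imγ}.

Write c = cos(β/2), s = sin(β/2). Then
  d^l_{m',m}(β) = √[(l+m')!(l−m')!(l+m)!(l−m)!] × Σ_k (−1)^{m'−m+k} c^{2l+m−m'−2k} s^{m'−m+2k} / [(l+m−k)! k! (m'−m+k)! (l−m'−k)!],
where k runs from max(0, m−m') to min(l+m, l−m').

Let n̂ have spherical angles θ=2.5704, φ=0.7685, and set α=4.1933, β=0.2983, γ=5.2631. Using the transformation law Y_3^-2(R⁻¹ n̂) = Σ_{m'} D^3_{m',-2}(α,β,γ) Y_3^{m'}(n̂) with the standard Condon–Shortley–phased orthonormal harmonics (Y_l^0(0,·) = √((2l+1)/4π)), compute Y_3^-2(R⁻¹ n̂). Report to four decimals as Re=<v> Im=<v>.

Need the full column D^3_{m',-2} for m'=−3..3 at α=4.1933, β=0.2983, γ=5.2631.
cos(β/2)=0.988898, sin(β/2)=0.148598
d^3_{-3,-2}: single k=1 term ⇒ +0.344227;  D = -0.151536-0.309077i
d^3_{-2,-2}: k∈[0..1] ⇒ +0.935208 -0.105584 = +0.829624;  D = +0.827965+0.052434i
d^3_{-1,-2}: k∈[0..1] ⇒ -0.444395 +0.020069 = -0.424326;  D = +0.233368-0.354389i
d^3_{0,-2}: k∈[0..1] ⇒ +0.115662 -0.002612 = +0.113050;  D = -0.051136-0.100824i
d^3_{1,-2}: k∈[0..1] ⇒ -0.020069 +0.000227 = -0.019842;  D = -0.019818-0.000986i
d^3_{2,-2}: k∈[0..1] ⇒ +0.002384 -0.000011 = +0.002373;  D = -0.001278+0.002000i
d^3_{3,-2}: single k=0 term ⇒ -0.000176;  D = +0.000081+0.000155i
Y_3^{m'}(θ=2.5704,φ=0.7685) and Σ D·Y over m':
  (-0.1515-0.3091i)·(-0.0442-0.0489i)  (+0.8280+0.0524i)·(-0.0085+0.2512i)  (+0.2334-0.3544i)·(+0.3189-0.3083i)  (-0.0511-0.1008i)·(-0.1691+0.0000i)  (-0.0198-0.0010i)·(-0.3189-0.3083i)  (-0.0013+0.0020i)·(-0.0085-0.2512i)  (+0.0001+0.0002i)·(+0.0442-0.0489i)
Y_3^-2(R⁻¹ n̂) = -0.048273+0.067395i

Re=-0.0483 Im=0.0674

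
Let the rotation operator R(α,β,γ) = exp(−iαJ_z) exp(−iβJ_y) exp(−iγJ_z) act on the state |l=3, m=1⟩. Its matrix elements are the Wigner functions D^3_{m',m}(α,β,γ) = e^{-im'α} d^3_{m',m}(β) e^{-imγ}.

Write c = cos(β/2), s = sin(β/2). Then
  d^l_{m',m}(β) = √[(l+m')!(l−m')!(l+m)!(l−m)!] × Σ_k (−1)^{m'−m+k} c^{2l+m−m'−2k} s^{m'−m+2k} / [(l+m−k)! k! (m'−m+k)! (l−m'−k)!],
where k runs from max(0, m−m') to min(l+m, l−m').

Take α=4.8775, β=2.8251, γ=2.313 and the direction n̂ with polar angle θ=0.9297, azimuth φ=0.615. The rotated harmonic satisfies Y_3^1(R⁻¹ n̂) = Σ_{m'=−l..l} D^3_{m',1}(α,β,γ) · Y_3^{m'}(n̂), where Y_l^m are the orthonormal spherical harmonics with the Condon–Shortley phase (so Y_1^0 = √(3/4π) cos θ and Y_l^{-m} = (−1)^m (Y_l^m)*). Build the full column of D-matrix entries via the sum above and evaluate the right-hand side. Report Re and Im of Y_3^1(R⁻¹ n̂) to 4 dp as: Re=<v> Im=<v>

Need the full column D^3_{m',1} for m'=−3..3 at α=4.8775, β=2.8251, γ=2.313.
cos(β/2)=0.157587, sin(β/2)=0.987505
d^3_{-3,1}: single k=4 term ⇒ +0.091462;  D = +0.088689-0.022351i
d^3_{-2,1}: k∈[3..4] ⇒ +0.023835 -0.467968 = -0.444134;  D = -0.177843-0.406973i
d^3_{-1,1}: k∈[2..4] ⇒ +0.003608 -0.188924 +0.927334 = +0.742019;  D = -0.621851+0.404838i
d^3_{0,1}: k∈[1..3] ⇒ +0.000332 -0.039164 +0.512634 = +0.473802;  D = -0.320249-0.349183i
d^3_{1,1}: k∈[0..2] ⇒ +0.000015 -0.004811 +0.141693 = +0.136897;  D = +0.084310-0.107855i
d^3_{2,1}: k∈[0..1] ⇒ -0.000303 +0.023835 = +0.023531;  D = +0.020669+0.011248i
d^3_{3,1}: single k=0 term ⇒ +0.002329;  D = -0.000762+0.002201i
Y_3^{m'}(θ=0.9297,φ=0.615) and Σ D·Y over m':
  (+0.0887-0.0224i)·(-0.0582-0.2068i)  (-0.1778-0.4070i)·(+0.1312-0.3700i)  (-0.6219+0.4048i)·(+0.1668-0.1178i)  (-0.3202-0.3492i)·(-0.2704+0.0000i)  (+0.0843-0.1079i)·(-0.1668-0.1178i)  (+0.0207+0.0112i)·(+0.1312+0.3700i)  (-0.0008+0.0022i)·(+0.0582-0.2068i)
Y_3^1(R⁻¹ n̂) = -0.180941+0.248047i

Re=-0.1809 Im=0.2480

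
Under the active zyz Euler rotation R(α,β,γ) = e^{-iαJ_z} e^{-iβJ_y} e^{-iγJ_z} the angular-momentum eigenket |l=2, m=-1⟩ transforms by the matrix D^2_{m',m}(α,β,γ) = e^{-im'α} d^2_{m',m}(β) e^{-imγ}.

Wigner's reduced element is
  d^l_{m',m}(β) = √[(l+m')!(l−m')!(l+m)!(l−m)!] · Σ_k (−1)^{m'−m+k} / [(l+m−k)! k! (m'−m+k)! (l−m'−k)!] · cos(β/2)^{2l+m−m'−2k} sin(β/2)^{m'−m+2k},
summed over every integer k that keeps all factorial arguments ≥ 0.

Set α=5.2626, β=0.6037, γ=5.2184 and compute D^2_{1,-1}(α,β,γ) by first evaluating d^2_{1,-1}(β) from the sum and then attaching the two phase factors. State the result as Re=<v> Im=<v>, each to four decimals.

First d^2_{1,-1}(β=0.6037), then the phase factors e^{-i(1)α} and e^{-i(-1)γ}:
c=cos(0.6037/2)=0.954788, s=sin(0.6037/2)=0.297287; N=√[6·1·1·6]=6.000000
Admissible k: 0..1 (factorial args all ≥0)
  k=0: (−1)^2·6.0000/(2)·0.9548^2·0.2973^2 = +0.241706
  k=1: (−1)^3·6.0000/(6)·0.9548^0·0.2973^4 = -0.007811
d^2_{1,-1}(0.6037) = +0.241706 -0.007811 = +0.233895
D = (+0.522867+0.852414i)·(+0.233895)·(+0.484692-0.874685i) = +0.233667-0.010335i

Re=0.2337 Im=-0.0103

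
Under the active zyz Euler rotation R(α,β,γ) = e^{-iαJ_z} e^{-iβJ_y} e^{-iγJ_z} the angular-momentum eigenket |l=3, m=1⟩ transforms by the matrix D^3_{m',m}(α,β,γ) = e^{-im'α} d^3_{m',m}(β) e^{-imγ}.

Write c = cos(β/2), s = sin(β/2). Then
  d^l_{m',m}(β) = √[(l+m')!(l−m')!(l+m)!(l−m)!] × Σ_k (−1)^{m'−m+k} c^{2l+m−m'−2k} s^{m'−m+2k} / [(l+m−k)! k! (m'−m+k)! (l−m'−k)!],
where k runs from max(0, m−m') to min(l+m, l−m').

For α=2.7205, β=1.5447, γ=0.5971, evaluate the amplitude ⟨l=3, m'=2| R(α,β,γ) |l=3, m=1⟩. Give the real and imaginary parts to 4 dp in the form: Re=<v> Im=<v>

Re=0.3626 Im=0.0907

D^3_{2,1}(2.7205,1.5447,0.5971) = e^{-i·2·2.7205}·d^3_{2,1}(1.5447)·e^{-i·1·0.5971}. Compute d first:
c=cos(1.5447/2)=0.716273, s=sin(1.5447/2)=0.697820; N=√[120·1·24·2]=75.894664
Admissible k: 0..1 (factorial args all ≥0)
  k=0: (−1)^1·75.8947/(24)·0.7163^5·0.6978^1 = -0.416041
  k=1: (−1)^2·75.8947/(12)·0.7163^3·0.6978^3 = +0.789762
d^3_{2,1}(1.5447) = -0.416041 +0.789762 = +0.373721
Phases: e^{-i·(2)·2.7205}=+0.665834+0.746100i, e^{-i·(1)·0.5971}=+0.826970-0.562247i ⇒ D=+0.362553+0.090679i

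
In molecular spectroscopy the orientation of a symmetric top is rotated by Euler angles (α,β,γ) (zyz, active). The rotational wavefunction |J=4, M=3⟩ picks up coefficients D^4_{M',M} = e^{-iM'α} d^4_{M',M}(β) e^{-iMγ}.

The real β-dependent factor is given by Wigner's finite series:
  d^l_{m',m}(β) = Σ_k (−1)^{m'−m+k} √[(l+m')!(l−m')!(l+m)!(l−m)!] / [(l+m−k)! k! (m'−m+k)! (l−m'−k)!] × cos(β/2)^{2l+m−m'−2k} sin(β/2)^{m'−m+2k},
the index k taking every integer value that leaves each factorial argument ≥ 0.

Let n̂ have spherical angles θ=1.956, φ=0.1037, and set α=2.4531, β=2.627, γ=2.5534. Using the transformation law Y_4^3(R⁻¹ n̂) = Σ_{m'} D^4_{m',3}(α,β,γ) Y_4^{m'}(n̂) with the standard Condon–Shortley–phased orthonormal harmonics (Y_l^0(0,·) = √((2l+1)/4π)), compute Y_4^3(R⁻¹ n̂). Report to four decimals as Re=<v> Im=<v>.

Re=0.0078 Im=-0.0033

Need the full column D^4_{m',3} for m'=−4..4 at α=2.4531, β=2.627, γ=2.5534.
cos(β/2)=0.254467, sin(β/2)=0.967082
d^4_{-4,3}: single k=7 term ⇒ +0.569400;  D = -0.312713+0.475844i
d^4_{-3,3}: k∈[6..7] ⇒ +0.370799 -0.765076 = -0.394277;  D = -0.376562+0.116856i
d^4_{-2,3}: k∈[5..6] ⇒ +0.156457 -0.753246 = -0.596789;  D = +0.552520+0.225563i
d^4_{-1,3}: k∈[4..5] ⇒ +0.048517 -0.420447 = -0.371930;  D = -0.176584-0.327337i
d^4_{0,3}: k∈[3..4] ⇒ +0.011418 -0.164920 = -0.153501;  D = -0.029560+0.150628i
d^4_{1,3}: k∈[2..3] ⇒ +0.002016 -0.048517 = -0.046502;  D = +0.035908-0.029547i
d^4_{2,3}: k∈[1..2] ⇒ +0.000250 -0.010833 = -0.010583;  D = -0.010583+0.000000i
d^4_{3,3}: k∈[0..1] ⇒ +0.000018 -0.001778 = -0.001760;  D = +0.001359+0.001118i
d^4_{4,3}: single k=0 term ⇒ -0.000189;  D = -0.000036-0.000185i
Y_4^{m'}(θ=1.956,φ=0.1037) and Σ D·Y over m':
  (-0.3127+0.4758i)·(+0.2987-0.1315i)  (-0.3766+0.1169i)·(-0.3563+0.1146i)  (+0.5525+0.2256i)·(-0.0033+0.0007i)  (-0.1766-0.3273i)·(+0.3296-0.0343i)  (-0.0296+0.1506i)·(-0.0569+0.0000i)  (+0.0359-0.0295i)·(-0.3296-0.0343i)  (-0.0106+0.0000i)·(-0.0033-0.0007i)  (+0.0014+0.0011i)·(+0.3563+0.1146i)  (-0.0000-0.0002i)·(+0.2987+0.1315i)
Y_4^3(R⁻¹ n̂) = +0.007807-0.003272i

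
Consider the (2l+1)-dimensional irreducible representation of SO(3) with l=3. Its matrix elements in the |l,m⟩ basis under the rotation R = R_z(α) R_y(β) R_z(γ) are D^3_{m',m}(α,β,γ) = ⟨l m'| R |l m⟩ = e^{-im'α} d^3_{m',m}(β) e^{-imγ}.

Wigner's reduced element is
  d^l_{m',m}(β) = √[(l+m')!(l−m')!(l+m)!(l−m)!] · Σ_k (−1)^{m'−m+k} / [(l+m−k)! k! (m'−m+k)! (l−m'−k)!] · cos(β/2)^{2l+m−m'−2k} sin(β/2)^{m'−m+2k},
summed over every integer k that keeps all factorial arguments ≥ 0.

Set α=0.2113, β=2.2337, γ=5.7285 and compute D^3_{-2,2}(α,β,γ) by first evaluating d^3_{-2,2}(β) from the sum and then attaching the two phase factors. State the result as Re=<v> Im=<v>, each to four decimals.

Re=0.0039 Im=0.1002

Split into d^3_{-2,2}(β=2.2337) × two z-phases.
With c≡cos(β/2)=0.438516 and s≡sin(β/2)=0.898724, N=[1·120·120·1]^{1/2}=120.000000
k∈{4,5} keeps every argument non-negative
  k=4: (−1)^0·120.0000/(24)·0.4385^2·0.8987^4 = +0.627256
  k=5: (−1)^1·120.0000/(120)·0.4385^0·0.8987^6 = -0.526935
d^3_{-2,2}(2.2337) = +0.627256 -0.526935 = +0.100321
Phases: e^{-i·(-2)·0.2113}=+0.912026+0.410133i, e^{-i·(2)·5.7285}=+0.445225+0.895419i ⇒ D=+0.003894+0.100245i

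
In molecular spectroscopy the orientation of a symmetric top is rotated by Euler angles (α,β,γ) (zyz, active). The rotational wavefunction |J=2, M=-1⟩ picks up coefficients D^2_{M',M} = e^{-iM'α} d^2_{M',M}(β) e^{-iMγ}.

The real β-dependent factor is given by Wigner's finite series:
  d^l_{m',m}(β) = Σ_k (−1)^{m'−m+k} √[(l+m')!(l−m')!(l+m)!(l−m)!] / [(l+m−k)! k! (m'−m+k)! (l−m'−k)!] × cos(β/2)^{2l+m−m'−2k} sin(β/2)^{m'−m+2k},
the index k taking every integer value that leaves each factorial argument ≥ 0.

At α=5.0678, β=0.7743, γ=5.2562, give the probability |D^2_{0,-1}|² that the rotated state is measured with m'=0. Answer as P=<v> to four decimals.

Split into d^2_{0,-1}(β=0.7743) × two z-phases.
c=cos(0.7743/2)=0.925989, s=sin(0.7743/2)=0.377551; N=√[2·2·1·6]=4.898979
k: max(0,(-1)−(0))=0 … min(2+(-1),2−(0))=1
  k=0: (−1)^1·4.8990/(2)·0.9260^3·0.3776^1 = -0.734291
  k=1: (−1)^2·4.8990/(2)·0.9260^1·0.3776^3 = +0.122070
d^2_{0,-1}(0.7743) = -0.734291 +0.122070 = -0.612222
|D^2_{0,-1}|² = |d^2_{0,-1}(β)|² = (-0.612222)² = 0.374815 (the z-rotation phases have unit modulus)

P=0.3748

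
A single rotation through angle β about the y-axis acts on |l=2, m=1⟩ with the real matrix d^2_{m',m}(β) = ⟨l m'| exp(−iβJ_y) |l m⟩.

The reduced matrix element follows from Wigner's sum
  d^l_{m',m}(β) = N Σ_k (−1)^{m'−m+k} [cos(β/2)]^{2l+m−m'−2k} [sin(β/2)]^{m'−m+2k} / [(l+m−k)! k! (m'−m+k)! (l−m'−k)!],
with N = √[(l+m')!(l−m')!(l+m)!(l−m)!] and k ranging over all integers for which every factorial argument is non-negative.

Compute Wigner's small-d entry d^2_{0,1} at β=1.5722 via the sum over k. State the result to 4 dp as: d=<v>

d=-0.0017

d^2_{0,1}(β=1.5722) via Wigner's sum:
c=cos(1.5722/2)=0.706610, s=sin(1.5722/2)=0.707603; N=√[2·2·6·1]=4.898979
k: max(0,(1)−(0))=1 … min(2+(1),2−(0))=2
  k=1: (−1)^0·4.8990/(2)·0.7066^3·0.7076^1 = +0.611512
  k=2: (−1)^1·4.8990/(2)·0.7066^1·0.7076^3 = -0.613231
d^2_{0,1}(1.5722) = +0.611512 -0.613231 = -0.001719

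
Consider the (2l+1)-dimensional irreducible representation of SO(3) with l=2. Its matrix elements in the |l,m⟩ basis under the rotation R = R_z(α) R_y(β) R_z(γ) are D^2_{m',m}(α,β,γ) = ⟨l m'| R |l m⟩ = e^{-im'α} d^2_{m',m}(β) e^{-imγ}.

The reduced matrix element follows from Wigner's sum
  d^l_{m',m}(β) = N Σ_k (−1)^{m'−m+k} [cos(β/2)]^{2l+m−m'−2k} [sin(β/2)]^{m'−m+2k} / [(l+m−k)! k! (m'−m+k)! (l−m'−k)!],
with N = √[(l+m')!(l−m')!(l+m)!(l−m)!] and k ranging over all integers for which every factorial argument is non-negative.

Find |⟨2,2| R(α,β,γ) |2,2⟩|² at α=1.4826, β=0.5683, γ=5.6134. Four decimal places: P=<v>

D^2_{2,2}(1.4826,0.5683,5.6134) = e^{-i·2·1.4826}·d^2_{2,2}(0.5683)·e^{-i·2·5.6134}. Compute d first:
With c≡cos(β/2)=0.959900 and s≡sin(β/2)=0.280342, N=[24·1·24·1]^{1/2}=24.000000
Admissible k: 0..0 (factorial args all ≥0)
  k=0: (−1)^0·24.0000/(24)·0.9599^4·0.2803^0 = +0.848994
d^2_{2,2}(0.5683) = +0.848994
|D^2_{2,2}|² = |d^2_{2,2}(β)|² = (+0.848994)² = 0.720790 (the z-rotation phases have unit modulus)

P=0.7208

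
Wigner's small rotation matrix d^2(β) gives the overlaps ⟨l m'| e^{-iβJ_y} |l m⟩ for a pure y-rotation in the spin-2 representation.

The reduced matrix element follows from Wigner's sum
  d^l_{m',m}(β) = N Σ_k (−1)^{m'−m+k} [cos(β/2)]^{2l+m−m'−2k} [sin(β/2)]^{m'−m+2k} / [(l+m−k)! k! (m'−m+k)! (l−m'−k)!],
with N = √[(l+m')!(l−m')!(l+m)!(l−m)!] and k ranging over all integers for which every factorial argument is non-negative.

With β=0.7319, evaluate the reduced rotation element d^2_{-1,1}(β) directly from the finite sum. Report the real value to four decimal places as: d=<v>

d=0.3186

d^2_{-1,1}(β=0.7319) via Wigner's sum:
With c≡cos(β/2)=0.933784 and s≡sin(β/2)=0.357837, N=[1·6·6·1]^{1/2}=6.000000
Admissible k: 2..3 (factorial args all ≥0)
  k=2: (−1)^0·6.0000/(2)·0.9338^2·0.3578^2 = +0.334953
  k=3: (−1)^1·6.0000/(6)·0.9338^0·0.3578^4 = -0.016396
d^2_{-1,1}(0.7319) = +0.334953 -0.016396 = +0.318557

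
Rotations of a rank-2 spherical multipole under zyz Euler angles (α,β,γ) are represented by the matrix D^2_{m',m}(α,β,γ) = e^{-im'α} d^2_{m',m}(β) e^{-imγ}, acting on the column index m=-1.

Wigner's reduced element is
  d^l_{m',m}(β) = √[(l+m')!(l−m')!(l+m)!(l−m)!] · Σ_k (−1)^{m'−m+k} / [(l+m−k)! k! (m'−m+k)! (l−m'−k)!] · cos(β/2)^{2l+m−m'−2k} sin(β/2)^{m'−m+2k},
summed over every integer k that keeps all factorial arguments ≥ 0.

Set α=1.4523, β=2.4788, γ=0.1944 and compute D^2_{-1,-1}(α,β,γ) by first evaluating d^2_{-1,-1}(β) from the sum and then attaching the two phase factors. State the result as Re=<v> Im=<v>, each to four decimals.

D^2_{-1,-1}(1.4523,2.4788,0.1944) = e^{-i·-1·1.4523}·d^2_{-1,-1}(2.4788)·e^{-i·-1·0.1944}. Compute d first:
Half-angle: c=0.325364, s=0.945589. N=√(1·6·1·6)=6.000000
k∈{0,1} keeps every argument non-negative
  k=0: (−1)^0·6.0000/(6)·0.3254^4·0.9456^0 = +0.011207
  k=1: (−1)^1·6.0000/(2)·0.3254^2·0.9456^2 = -0.283965
d^2_{-1,-1}(2.4788) = +0.011207 -0.283965 = -0.272758
D = (+0.118219+0.992988i)·(-0.272758)·(+0.981164+0.193178i) = +0.020683-0.271973i

Re=0.0207 Im=-0.2720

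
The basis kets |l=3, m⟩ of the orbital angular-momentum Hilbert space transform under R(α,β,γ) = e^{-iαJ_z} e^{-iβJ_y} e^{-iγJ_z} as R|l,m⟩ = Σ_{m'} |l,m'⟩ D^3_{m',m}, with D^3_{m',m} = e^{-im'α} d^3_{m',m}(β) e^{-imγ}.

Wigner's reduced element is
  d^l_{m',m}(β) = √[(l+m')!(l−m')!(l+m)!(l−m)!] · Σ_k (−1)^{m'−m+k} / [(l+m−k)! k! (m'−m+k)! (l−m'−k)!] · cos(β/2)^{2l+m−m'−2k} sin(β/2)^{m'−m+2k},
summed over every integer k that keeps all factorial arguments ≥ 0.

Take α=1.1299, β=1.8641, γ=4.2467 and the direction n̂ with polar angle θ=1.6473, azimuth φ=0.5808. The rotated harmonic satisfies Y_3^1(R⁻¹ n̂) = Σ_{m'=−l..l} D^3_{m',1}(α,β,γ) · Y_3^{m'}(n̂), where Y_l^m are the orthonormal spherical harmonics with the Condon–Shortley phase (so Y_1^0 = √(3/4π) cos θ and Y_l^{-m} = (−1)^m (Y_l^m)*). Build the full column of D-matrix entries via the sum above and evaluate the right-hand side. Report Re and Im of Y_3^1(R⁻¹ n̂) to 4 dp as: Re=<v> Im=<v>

Re=-0.4378 Im=-0.0640

Need the full column D^3_{m',1} for m'=−3..3 at α=1.1299, β=1.8641, γ=4.2467.
cos(β/2)=0.596189, sin(β/2)=0.802844
d^3_{-3,1}: single k=4 term ⇒ +0.571924;  D = +0.374443-0.432307i
d^3_{-2,1}: k∈[3..4] ⇒ +0.693547 -0.628839 = +0.064708;  D = -0.026155-0.059186i
d^3_{-1,1}: k∈[2..4] ⇒ +0.488597 -1.181361 +0.267785 = -0.424980;  D = +0.424849+0.010535i
d^3_{0,1}: k∈[1..3] ⇒ +0.209480 -1.139614 +0.688859 = -0.241275;  D = +0.108342-0.215582i
d^3_{1,1}: k∈[0..2] ⇒ +0.044906 -0.651462 +0.886021 = +0.279465;  D = +0.172273+0.220052i
d^3_{2,1}: k∈[0..1] ⇒ -0.191228 +0.693547 = +0.502319;  D = +0.489846-0.111245i
d^3_{3,1}: single k=0 term ⇒ +0.315388;  D = +0.068082-0.307952i
Y_3^{m'}(θ=1.6473,φ=0.5808) and Σ D·Y over m':
  (+0.3744-0.4323i)·(-0.0706-0.4075i)  (-0.0262-0.0592i)·(-0.0309+0.0712i)  (+0.4248+0.0105i)·(-0.2615+0.1716i)  (+0.1083-0.2156i)·(+0.0847+0.0000i)  (+0.1723+0.2201i)·(+0.2615+0.1716i)  (+0.4898-0.1112i)·(-0.0309-0.0712i)  (+0.0681-0.3080i)·(+0.0706-0.4075i)
Y_3^1(R⁻¹ n̂) = -0.437780-0.064022i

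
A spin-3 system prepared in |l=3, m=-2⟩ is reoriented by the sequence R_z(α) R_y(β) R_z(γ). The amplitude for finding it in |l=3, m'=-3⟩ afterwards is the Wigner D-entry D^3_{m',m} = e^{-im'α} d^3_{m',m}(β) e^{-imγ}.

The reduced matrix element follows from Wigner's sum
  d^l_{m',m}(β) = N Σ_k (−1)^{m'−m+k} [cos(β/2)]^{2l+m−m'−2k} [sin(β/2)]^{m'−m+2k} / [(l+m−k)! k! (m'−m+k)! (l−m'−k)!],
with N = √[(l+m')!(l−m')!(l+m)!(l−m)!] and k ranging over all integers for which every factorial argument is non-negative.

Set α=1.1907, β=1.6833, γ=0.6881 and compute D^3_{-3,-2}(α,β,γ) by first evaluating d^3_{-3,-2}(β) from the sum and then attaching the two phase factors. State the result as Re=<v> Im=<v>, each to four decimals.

First d^3_{-3,-2}(β=1.6833), then the phase factors e^{-i(-3)α} and e^{-i(-2)γ}:
Half-angle: c=0.666233, s=0.745743. N=√(1·720·1·120)=293.938769
Admissible k: 1..1 (factorial args all ≥0)
  k=1: (−1)^0·293.9388/(120)·0.6662^5·0.7457^1 = +0.239771
d^3_{-3,-2}(1.6833) = +0.239771
Phases: e^{-i·(-3)·1.1907}=-0.908754-0.417332i, e^{-i·(-2)·0.6881}=+0.193370+0.981126i ⇒ D=+0.056041-0.233130i

Re=0.0560 Im=-0.2331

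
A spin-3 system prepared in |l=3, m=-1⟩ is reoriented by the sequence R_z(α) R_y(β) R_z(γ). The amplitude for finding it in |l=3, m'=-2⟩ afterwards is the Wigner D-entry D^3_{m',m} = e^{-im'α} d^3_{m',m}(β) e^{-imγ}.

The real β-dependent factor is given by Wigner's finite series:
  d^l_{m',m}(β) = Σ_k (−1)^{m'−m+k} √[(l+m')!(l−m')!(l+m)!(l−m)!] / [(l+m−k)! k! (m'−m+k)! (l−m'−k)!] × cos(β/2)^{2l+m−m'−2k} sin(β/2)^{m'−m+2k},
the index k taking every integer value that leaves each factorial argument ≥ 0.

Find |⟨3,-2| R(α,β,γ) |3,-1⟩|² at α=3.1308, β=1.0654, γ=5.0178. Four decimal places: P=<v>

First d^3_{-2,-1}(β=1.0654), then the phase factors e^{-i(-2)α} and e^{-i(-1)γ}:
c=cos(1.0654/2)=0.861439, s=sin(1.0654/2)=0.507861; N=√[1·120·2·24]=75.894664
Admissible k: 1..2 (factorial args all ≥0)
  k=1: (−1)^0·75.8947/(24)·0.8614^5·0.5079^1 = +0.761847
  k=2: (−1)^1·75.8947/(12)·0.8614^3·0.5079^3 = -0.529588
d^3_{-2,-1}(1.0654) = +0.761847 -0.529588 = +0.232258
|D^3_{-2,-1}|² = |d^3_{-2,-1}(β)|² = (+0.232258)² = 0.053944 (the z-rotation phases have unit modulus)

P=0.0539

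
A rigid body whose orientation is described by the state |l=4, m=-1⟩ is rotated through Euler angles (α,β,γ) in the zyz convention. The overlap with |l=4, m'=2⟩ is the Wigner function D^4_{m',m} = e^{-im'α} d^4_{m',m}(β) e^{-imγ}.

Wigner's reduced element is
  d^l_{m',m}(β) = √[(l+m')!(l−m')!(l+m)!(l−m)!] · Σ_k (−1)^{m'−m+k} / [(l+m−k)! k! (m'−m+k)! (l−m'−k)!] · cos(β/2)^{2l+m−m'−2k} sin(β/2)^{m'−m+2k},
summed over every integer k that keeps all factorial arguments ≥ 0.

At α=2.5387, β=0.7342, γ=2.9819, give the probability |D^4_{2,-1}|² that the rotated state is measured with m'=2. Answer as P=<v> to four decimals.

P=0.1321

First d^4_{2,-1}(β=0.7342), then the phase factors e^{-i(2)α} and e^{-i(-1)γ}:
c=cos(0.7342/2)=0.933372, s=sin(0.7342/2)=0.358910; N=√[720·2·6·120]=1018.233765
k: max(0,(-1)−(2))=0 … min(4+(-1),4−(2))=2
  k=0: (−1)^3·1018.2338/(72)·0.9334^5·0.3589^3 = -0.463176
  k=1: (−1)^4·1018.2338/(48)·0.9334^3·0.3589^5 = +0.102731
  k=2: (−1)^5·1018.2338/(240)·0.9334^1·0.3589^7 = -0.003038
d^4_{2,-1}(0.7342) = -0.463176 +0.102731 -0.003038 = -0.363484
|D^4_{2,-1}|² = |d^4_{2,-1}(β)|² = (-0.363484)² = 0.132121 (the z-rotation phases have unit modulus)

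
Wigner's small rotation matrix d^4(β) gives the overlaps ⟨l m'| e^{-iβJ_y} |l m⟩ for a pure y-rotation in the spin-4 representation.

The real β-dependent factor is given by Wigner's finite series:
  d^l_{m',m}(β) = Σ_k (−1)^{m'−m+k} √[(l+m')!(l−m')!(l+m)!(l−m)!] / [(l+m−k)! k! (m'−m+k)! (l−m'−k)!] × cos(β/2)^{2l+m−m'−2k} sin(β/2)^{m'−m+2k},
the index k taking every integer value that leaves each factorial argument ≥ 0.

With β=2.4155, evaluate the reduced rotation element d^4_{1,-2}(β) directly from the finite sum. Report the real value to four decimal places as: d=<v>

d=-0.3270

d^4_{1,-2}(β=2.4155) via Wigner's sum:
With c≡cos(β/2)=0.355124 and s≡sin(β/2)=0.934819, N=[120·6·2·720]^{1/2}=1018.233765
The bounds max(0,m−m')=0 and min(l+m,l−m')=2 give 3 terms
  k=0: (−1)^3·1018.2338/(72)·0.3551^5·0.9348^3 = -0.065252
  k=1: (−1)^4·1018.2338/(48)·0.3551^3·0.9348^5 = +0.678240
  k=2: (−1)^5·1018.2338/(240)·0.3551^1·0.9348^7 = -0.939961
d^4_{1,-2}(2.4155) = -0.065252 +0.678240 -0.939961 = -0.326973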